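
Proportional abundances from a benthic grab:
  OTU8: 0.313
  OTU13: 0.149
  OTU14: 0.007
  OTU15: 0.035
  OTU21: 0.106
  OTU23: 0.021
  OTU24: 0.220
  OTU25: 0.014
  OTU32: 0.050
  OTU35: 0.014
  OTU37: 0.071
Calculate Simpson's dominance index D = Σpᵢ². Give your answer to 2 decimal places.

0.19

D = 0.313² + 0.149² + 0.007² + 0.035² + 0.106² + 0.021² + 0.22² + 0.014² + 0.05² + 0.014² + 0.071² = 0.0980 + 0.0222 + 0.0000 + 0.0012 + 0.0112 + 0.0004 + 0.0484 + 0.0002 + 0.0025 + 0.0002 + 0.0050 = 0.1895 (working shown to 4 dp, full precision carried).
To 2 decimal places, D = 0.19.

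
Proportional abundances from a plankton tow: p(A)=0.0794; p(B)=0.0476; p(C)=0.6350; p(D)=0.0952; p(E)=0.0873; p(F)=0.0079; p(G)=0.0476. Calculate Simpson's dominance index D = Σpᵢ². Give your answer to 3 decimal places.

0.431

D = 0.0794² + 0.0476² + 0.635² + 0.0952² + 0.0873² + 0.0079² + 0.0476² = 0.00630 + 0.00227 + 0.40323 + 0.00906 + 0.00762 + 0.00006 + 0.00227 = 0.43081 (working shown to 5 dp, full precision carried).
To 3 decimal places, D = 0.431.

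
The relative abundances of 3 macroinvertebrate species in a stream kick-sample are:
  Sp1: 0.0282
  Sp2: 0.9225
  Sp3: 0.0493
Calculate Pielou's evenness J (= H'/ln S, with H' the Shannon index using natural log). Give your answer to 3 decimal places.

H' = −Σ pᵢ ln pᵢ = −((-0.10063) + (-0.07442) + (-0.14838)) = 0.32343 (working shown to 5 dp, full precision carried).
With S = 3 species, ln S = 1.09861, so J = 0.32343/1.09861 = 0.29440, i.e. 0.294 to 3 decimal places.

0.294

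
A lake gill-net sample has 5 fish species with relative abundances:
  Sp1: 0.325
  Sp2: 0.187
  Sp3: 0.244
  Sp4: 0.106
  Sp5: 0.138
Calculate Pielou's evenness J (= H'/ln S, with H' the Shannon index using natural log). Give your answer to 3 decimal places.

H' = −Σ pᵢ ln pᵢ = −((-0.36528) + (-0.31353) + (-0.34418) + (-0.23790) + (-0.27331)) = 1.53420 (working shown to 5 dp, full precision carried).
With S = 5 species, ln S = 1.60944, so J = 1.53420/1.60944 = 0.95325, i.e. 0.953 to 3 decimal places.

0.953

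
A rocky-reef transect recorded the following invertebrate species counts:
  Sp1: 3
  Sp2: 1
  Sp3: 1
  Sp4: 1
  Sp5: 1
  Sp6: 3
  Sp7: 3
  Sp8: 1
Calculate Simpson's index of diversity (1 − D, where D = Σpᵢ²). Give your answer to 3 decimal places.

0.837

Total N = 3+1+1+1+1+3+3+1 = 14, so the proportions are 0.21429, 0.07143, 0.07143, 0.07143, 0.07143, 0.21429, 0.21429, 0.07143 (working shown to 5 dp, full precision carried).
D = 0.21429² + 0.07143² + 0.07143² + 0.07143² + 0.07143² + 0.21429² + 0.21429² + 0.07143² = 0.04592 + 0.00510 + 0.00510 + 0.00510 + 0.00510 + 0.04592 + 0.04592 + 0.00510 = 0.16327.
So 1 − D = 0.83673, i.e. 0.837 to 3 decimal places.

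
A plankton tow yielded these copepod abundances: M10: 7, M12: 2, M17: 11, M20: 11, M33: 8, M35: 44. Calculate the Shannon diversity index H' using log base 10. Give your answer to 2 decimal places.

Total N = 7+2+11+11+8+44 = 83, so the proportions are 0.0843, 0.0241, 0.1325, 0.1325, 0.0964, 0.5301 (working shown to 4 dp, full precision carried).
Each pᵢ log₁₀ pᵢ term: 0.0843×(-1.0740)=-0.0906, 0.0241×(-1.6180)=-0.0390, 0.1325×(-0.8777)=-0.1163, 0.1325×(-0.8777)=-0.1163, 0.0964×(-1.0160)=-0.0979, 0.5301×(-0.2756)=-0.1461.
Sum = -0.6062, so H' = 0.61.

0.61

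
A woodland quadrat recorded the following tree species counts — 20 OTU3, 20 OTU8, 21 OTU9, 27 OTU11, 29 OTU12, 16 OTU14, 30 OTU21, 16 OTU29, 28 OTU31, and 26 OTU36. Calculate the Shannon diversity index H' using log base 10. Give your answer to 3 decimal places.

0.990

Total N = 20+20+21+27+29+16+30+16+28+26 = 233, so the proportions are 0.08584, 0.08584, 0.09013, 0.11588, 0.12446, 0.06867, 0.12876, 0.06867, 0.12017, 0.11159 (working shown to 5 dp, full precision carried).
Each pᵢ log₁₀ pᵢ term: 0.08584×(-1.06633)=-0.09153, 0.08584×(-1.06633)=-0.09153, 0.09013×(-1.04514)=-0.09420, 0.11588×(-0.93599)=-0.10846, 0.12446×(-0.90496)=-0.11263, 0.06867×(-1.16324)=-0.07988, 0.12876×(-0.89023)=-0.11462, 0.06867×(-1.16324)=-0.07988, 0.12017×(-0.92020)=-0.11058, 0.11159×(-0.95238)=-0.10627.
Sum = -0.98959, so H' = 0.990.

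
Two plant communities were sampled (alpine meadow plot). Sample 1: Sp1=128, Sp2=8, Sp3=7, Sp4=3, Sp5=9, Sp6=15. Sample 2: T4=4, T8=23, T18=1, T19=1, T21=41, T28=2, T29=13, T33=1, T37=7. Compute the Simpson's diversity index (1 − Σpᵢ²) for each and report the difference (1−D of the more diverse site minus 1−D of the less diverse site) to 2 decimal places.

Sample 1: N=170, proportions 0.7529, 0.0471, 0.0412, 0.0176, 0.0529, 0.0882, giving 1−D = 0.4183 (working shown to 4 dp, full precision carried).
Sample 2: N=93, proportions 0.043, 0.2473, 0.0108, 0.0108, 0.4409, 0.0215, 0.1398, 0.0108, 0.0753, giving 1−D = 0.7166.
Difference = |0.4183 − 0.7166| = 0.2983, i.e. 0.30 to 2 decimal places.

0.30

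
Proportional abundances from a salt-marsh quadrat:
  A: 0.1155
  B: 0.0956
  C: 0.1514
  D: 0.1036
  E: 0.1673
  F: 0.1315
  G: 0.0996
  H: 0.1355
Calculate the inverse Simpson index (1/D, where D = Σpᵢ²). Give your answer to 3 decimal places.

D = 0.1155² + 0.0956² + 0.1514² + 0.1036² + 0.1673² + 0.1315² + 0.0996² + 0.1355² = 0.0133403 + 0.0091394 + 0.0229220 + 0.0107330 + 0.0279893 + 0.0172923 + 0.0099202 + 0.0183603 = 0.1296965 (working shown to 7 dp, full precision carried).
So 1/D = 7.71031, i.e. 7.710 to 3 decimal places.

7.710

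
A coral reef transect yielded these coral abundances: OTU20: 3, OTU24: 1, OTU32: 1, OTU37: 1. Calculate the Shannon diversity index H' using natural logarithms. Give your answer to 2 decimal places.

1.24

Total N = 3+1+1+1 = 6, so the proportions are 0.5, 0.1667, 0.1667, 0.1667 (working shown to 4 dp, full precision carried).
Each pᵢ ln pᵢ term: 0.5×(-0.6931)=-0.3466, 0.1667×(-1.7918)=-0.2986, 0.1667×(-1.7918)=-0.2986, 0.1667×(-1.7918)=-0.2986.
Sum = -1.2425, so H' = 1.24.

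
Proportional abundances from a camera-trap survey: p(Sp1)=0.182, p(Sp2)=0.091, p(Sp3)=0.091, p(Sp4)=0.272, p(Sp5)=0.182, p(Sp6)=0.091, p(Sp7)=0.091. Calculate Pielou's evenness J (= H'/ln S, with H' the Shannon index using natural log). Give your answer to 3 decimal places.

H' = −Σ pᵢ ln pᵢ = −((-0.31008) + (-0.21812) + (-0.21812) + (-0.35413) + (-0.31008) + (-0.21812) + (-0.21812)) = 1.84677 (working shown to 5 dp, full precision carried).
With S = 7 species, ln S = 1.94591, so J = 1.84677/1.94591 = 0.94905, i.e. 0.949 to 3 decimal places.

0.949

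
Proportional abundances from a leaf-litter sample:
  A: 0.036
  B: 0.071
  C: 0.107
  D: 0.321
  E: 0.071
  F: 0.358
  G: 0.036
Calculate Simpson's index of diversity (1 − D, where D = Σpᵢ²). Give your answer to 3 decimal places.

0.745

D = 0.036² + 0.071² + 0.107² + 0.321² + 0.071² + 0.358² + 0.036² = 0.00130 + 0.00504 + 0.01145 + 0.10304 + 0.00504 + 0.12816 + 0.00130 = 0.25533 (working shown to 5 dp, full precision carried).
So 1 − D = 0.74467, i.e. 0.745 to 3 decimal places.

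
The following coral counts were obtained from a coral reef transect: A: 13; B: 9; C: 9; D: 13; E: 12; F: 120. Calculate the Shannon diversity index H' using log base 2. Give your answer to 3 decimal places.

1.635

Total N = 13+9+9+13+12+120 = 176, so the proportions are 0.07386, 0.05114, 0.05114, 0.07386, 0.06818, 0.68182 (working shown to 5 dp, full precision carried).
Each pᵢ log₂ pᵢ term: 0.07386×(-3.75899)=-0.27765, 0.05114×(-4.28951)=-0.21935, 0.05114×(-4.28951)=-0.21935, 0.07386×(-3.75899)=-0.27765, 0.06818×(-3.87447)=-0.26417, 0.68182×(-0.55254)=-0.37673.
Sum = -1.63491, so H' = 1.635.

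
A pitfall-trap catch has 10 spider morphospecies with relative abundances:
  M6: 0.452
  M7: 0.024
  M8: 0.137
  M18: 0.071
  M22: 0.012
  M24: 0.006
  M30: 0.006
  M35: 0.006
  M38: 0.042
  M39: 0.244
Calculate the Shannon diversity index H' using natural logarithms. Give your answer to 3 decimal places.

Each pᵢ ln pᵢ term (working shown to 5 dp, full precision carried): 0.452×(-0.79407)=-0.35892, 0.024×(-3.72970)=-0.08951, 0.137×(-1.98777)=-0.27233, 0.071×(-2.64508)=-0.18780, 0.012×(-4.42285)=-0.05307, 0.006×(-5.11600)=-0.03070, 0.006×(-5.11600)=-0.03070, 0.006×(-5.11600)=-0.03070, 0.042×(-3.17009)=-0.13314, 0.244×(-1.41059)=-0.34418.
Sum = -1.53105, so H' = 1.531.

1.531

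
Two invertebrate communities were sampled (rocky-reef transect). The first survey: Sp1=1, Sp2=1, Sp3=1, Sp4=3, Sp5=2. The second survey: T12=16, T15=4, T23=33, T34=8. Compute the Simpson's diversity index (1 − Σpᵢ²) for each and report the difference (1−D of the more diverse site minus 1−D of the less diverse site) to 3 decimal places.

The first survey: N=8, proportions 0.125, 0.125, 0.125, 0.375, 0.25, giving 1−D = 0.75000 (working shown to 5 dp, full precision carried).
The second survey: N=61, proportions 0.2623, 0.06557, 0.54098, 0.13115, giving 1−D = 0.61704.
Difference = |0.75000 − 0.61704| = 0.13296, i.e. 0.133 to 3 decimal places.

0.133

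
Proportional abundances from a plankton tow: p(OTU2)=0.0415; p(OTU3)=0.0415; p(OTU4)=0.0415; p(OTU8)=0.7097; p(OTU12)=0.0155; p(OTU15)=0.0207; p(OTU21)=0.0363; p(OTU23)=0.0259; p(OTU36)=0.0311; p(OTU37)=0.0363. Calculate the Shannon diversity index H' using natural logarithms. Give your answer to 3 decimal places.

1.228

Each pᵢ ln pᵢ term (working shown to 5 dp, full precision carried): 0.0415×(-3.18206)=-0.13206, 0.0415×(-3.18206)=-0.13206, 0.0415×(-3.18206)=-0.13206, 0.7097×(-0.34291)=-0.24337, 0.0155×(-4.16692)=-0.06459, 0.0207×(-3.87762)=-0.08027, 0.0363×(-3.31594)=-0.12037, 0.0259×(-3.65351)=-0.09463, 0.0311×(-3.47055)=-0.10793, 0.0363×(-3.31594)=-0.12037.
Sum = -1.22768, so H' = 1.228.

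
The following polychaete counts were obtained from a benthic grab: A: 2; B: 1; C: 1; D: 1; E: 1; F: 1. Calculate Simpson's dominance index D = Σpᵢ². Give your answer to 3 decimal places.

Total N = 2+1+1+1+1+1 = 7, so the proportions are 0.28571, 0.14286, 0.14286, 0.14286, 0.14286, 0.14286 (working shown to 5 dp, full precision carried).
D = 0.28571² + 0.14286² + 0.14286² + 0.14286² + 0.14286² + 0.14286² = 0.08163 + 0.02041 + 0.02041 + 0.02041 + 0.02041 + 0.02041 = 0.18367.
To 3 decimal places, D = 0.184.

0.184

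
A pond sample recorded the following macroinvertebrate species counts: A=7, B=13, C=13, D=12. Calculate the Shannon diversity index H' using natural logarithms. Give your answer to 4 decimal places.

Total N = 7+13+13+12 = 45, so the proportions are 0.155556, 0.288889, 0.288889, 0.266667 (working shown to 6 dp, full precision carried).
Each pᵢ ln pᵢ term: 0.155556×(-1.860752)=-0.289450, 0.288889×(-1.241713)=-0.358717, 0.288889×(-1.241713)=-0.358717, 0.266667×(-1.321756)=-0.352468.
Sum = -1.359353, so H' = 1.3594.

1.3594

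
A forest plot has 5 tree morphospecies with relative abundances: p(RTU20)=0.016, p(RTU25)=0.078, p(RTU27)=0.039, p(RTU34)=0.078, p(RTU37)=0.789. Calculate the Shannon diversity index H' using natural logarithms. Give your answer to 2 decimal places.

0.78

Each pᵢ ln pᵢ term (working shown to 4 dp, full precision carried): 0.016×(-4.1352)=-0.0662, 0.078×(-2.5510)=-0.1990, 0.039×(-3.2442)=-0.1265, 0.078×(-2.5510)=-0.1990, 0.789×(-0.2370)=-0.1870.
Sum = -0.7776, so H' = 0.78.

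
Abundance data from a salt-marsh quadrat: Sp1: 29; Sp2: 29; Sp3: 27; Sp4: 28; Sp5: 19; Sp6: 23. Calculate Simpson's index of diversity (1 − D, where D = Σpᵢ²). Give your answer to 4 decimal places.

0.8300

Total N = 29+29+27+28+19+23 = 155, so the proportions are 0.187097, 0.187097, 0.174194, 0.180645, 0.122581, 0.148387 (working shown to 6 dp, full precision carried).
D = 0.187097² + 0.187097² + 0.174194² + 0.180645² + 0.122581² + 0.148387² = 0.035005 + 0.035005 + 0.030343 + 0.032633 + 0.015026 + 0.022019 = 0.170031.
So 1 − D = 0.829969, i.e. 0.8300 to 4 decimal places.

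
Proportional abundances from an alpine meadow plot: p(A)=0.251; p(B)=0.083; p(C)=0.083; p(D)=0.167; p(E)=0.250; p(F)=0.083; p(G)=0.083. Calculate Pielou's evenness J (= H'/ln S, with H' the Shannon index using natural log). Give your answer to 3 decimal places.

H' = −Σ pᵢ ln pᵢ = −((-0.34696) + (-0.20658) + (-0.20658) + (-0.29889) + (-0.34657) + (-0.20658) + (-0.20658)) = 1.81874 (working shown to 5 dp, full precision carried).
With S = 7 species, ln S = 1.94591, so J = 1.81874/1.94591 = 0.93465, i.e. 0.935 to 3 decimal places.

0.935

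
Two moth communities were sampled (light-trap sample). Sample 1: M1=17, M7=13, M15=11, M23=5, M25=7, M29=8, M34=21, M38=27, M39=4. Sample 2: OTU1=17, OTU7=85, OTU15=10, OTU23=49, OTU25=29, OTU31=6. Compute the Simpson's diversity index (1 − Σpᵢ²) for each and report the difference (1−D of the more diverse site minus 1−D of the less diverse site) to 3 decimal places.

Sample 1: N=113, proportions 0.150442, 0.115044, 0.097345, 0.044248, 0.061947, 0.070796, 0.185841, 0.238938, 0.035398, giving 1−D = 0.850967 (working shown to 6 dp, full precision carried).
Sample 2: N=196, proportions 0.086735, 0.433673, 0.05102, 0.25, 0.147959, 0.030612, giving 1−D = 0.716472.
Difference = |0.850967 − 0.716472| = 0.134495, i.e. 0.134 to 3 decimal places.

0.134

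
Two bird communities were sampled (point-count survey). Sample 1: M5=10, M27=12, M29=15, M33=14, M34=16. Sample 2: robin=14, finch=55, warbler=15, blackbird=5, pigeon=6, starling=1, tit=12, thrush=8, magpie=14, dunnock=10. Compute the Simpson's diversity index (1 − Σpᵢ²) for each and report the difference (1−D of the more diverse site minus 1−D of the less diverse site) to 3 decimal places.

0.000

Sample 1: N=67, proportions 0.149254, 0.179104, 0.223881, 0.208955, 0.238806, giving 1−D = 0.794832 (working shown to 6 dp, full precision carried).
Sample 2: N=140, proportions 0.1, 0.392857, 0.107143, 0.035714, 0.042857, 0.007143, 0.085714, 0.057143, 0.1, 0.071429, giving 1−D = 0.795306.
Difference = |0.794832 − 0.795306| = 0.000474, i.e. 0.000 to 3 decimal places.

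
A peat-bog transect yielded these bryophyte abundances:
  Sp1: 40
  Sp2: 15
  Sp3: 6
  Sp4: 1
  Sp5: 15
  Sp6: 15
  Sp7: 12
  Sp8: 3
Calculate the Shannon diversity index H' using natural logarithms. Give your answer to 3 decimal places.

1.745

Total N = 40+15+6+1+15+15+12+3 = 107, so the proportions are 0.37383, 0.14019, 0.05607, 0.00935, 0.14019, 0.14019, 0.11215, 0.02804 (working shown to 5 dp, full precision carried).
Each pᵢ ln pᵢ term: 0.37383×(-0.98395)=-0.36783, 0.14019×(-1.96478)=-0.27544, 0.05607×(-2.88107)=-0.16156, 0.00935×(-4.67283)=-0.04367, 0.14019×(-1.96478)=-0.27544, 0.14019×(-1.96478)=-0.27544, 0.11215×(-2.18792)=-0.24537, 0.02804×(-3.57422)=-0.10021.
Sum = -1.74495, so H' = 1.745.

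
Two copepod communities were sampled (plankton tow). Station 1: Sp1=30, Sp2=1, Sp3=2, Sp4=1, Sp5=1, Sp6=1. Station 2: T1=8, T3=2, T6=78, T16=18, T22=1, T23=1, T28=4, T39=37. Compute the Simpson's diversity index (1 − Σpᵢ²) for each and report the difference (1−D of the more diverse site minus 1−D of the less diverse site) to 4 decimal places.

Station 1: N=36, proportions 0.833333, 0.027778, 0.055556, 0.027778, 0.027778, 0.027778, giving 1−D = 0.299383 (working shown to 6 dp, full precision carried).
Station 2: N=149, proportions 0.053691, 0.013423, 0.52349, 0.120805, 0.006711, 0.006711, 0.026846, 0.248322, giving 1−D = 0.645827.
Difference = |0.299383 − 0.645827| = 0.346444, i.e. 0.3464 to 4 decimal places.

0.3464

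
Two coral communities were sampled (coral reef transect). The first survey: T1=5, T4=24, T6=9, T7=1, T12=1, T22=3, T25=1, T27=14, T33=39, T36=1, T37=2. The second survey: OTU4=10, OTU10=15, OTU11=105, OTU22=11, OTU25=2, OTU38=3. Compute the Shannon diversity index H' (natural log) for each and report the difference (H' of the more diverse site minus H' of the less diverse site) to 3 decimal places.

0.731

The first survey: N=100, proportions 0.05, 0.24, 0.09, 0.01, 0.01, 0.03, 0.01, 0.14, 0.39, 0.01, 0.02, giving H' = 1.719137 (working shown to 6 dp, full precision carried).
The second survey: N=146, proportions 0.068493, 0.10274, 0.719178, 0.075342, 0.013699, 0.020548, giving H' = 0.987912.
Difference = |1.719137 − 0.987912| = 0.731225, i.e. 0.731 to 3 decimal places.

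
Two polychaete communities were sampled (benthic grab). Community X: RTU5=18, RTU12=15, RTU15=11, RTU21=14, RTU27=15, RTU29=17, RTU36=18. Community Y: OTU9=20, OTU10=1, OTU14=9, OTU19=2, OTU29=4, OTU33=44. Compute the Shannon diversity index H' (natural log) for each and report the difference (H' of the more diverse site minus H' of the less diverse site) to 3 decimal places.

Community X: N=108, proportions 0.16667, 0.13889, 0.10185, 0.12963, 0.13889, 0.15741, 0.16667, giving H' = 1.93414 (working shown to 5 dp, full precision carried).
Community Y: N=80, proportions 0.25, 0.0125, 0.1125, 0.025, 0.05, 0.55, giving H' = 1.21796.
Difference = |1.93414 − 1.21796| = 0.71618, i.e. 0.716 to 3 decimal places.

0.716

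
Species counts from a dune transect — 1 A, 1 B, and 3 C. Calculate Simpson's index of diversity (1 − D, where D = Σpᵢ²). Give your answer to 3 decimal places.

0.560

Total N = 1+1+3 = 5, so the proportions are 0.2, 0.2, 0.6 (working shown to 5 dp, full precision carried).
D = 0.2² + 0.2² + 0.6² = 0.04000 + 0.04000 + 0.36000 = 0.44000.
So 1 − D = 0.56000, i.e. 0.560 to 3 decimal places.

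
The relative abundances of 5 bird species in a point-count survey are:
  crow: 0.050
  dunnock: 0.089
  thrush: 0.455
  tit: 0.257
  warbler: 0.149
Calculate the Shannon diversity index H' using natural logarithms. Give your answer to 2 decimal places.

Each pᵢ ln pᵢ term (working shown to 4 dp, full precision carried): 0.05×(-2.9957)=-0.1498, 0.089×(-2.4191)=-0.2153, 0.455×(-0.7875)=-0.3583, 0.257×(-1.3587)=-0.3492, 0.149×(-1.9038)=-0.2837.
Sum = -1.3562, so H' = 1.36.

1.36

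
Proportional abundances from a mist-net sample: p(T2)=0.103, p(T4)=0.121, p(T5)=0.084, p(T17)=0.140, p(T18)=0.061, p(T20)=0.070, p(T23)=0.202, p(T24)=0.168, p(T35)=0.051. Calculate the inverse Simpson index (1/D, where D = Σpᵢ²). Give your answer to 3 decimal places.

7.567

D = 0.103² + 0.121² + 0.084² + 0.14² + 0.061² + 0.07² + 0.202² + 0.168² + 0.051² = 0.0106090 + 0.0146410 + 0.0070560 + 0.0196000 + 0.0037210 + 0.0049000 + 0.0408040 + 0.0282240 + 0.0026010 = 0.1321560 (working shown to 7 dp, full precision carried).
So 1/D = 7.56681, i.e. 7.567 to 3 decimal places.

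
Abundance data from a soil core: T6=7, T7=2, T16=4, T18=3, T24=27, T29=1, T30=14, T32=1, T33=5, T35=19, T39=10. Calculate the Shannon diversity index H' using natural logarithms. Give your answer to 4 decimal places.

1.9864

Total N = 7+2+4+3+27+1+14+1+5+19+10 = 93, so the proportions are 0.075269, 0.021505, 0.043011, 0.032258, 0.290323, 0.010753, 0.150538, 0.010753, 0.053763, 0.204301, 0.107527 (working shown to 6 dp, full precision carried).
Each pᵢ ln pᵢ term: 0.075269×(-2.586689)=-0.194697, 0.021505×(-3.839452)=-0.082569, 0.043011×(-3.146305)=-0.135325, 0.032258×(-3.433987)=-0.110774, 0.290323×(-1.236763)=-0.359060, 0.010753×(-4.532599)=-0.048738, 0.150538×(-1.893542)=-0.285049, 0.010753×(-4.532599)=-0.048738, 0.053763×(-2.923162)=-0.157159, 0.204301×(-1.588161)=-0.324463, 0.107527×(-2.230014)=-0.239786.
Sum = -1.986358, so H' = 1.9864.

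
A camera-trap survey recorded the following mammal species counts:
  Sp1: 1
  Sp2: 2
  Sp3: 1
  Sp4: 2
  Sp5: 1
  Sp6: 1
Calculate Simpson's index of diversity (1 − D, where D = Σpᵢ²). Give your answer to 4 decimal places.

Total N = 1+2+1+2+1+1 = 8, so the proportions are 0.125, 0.25, 0.125, 0.25, 0.125, 0.125 (working shown to 6 dp, full precision carried).
D = 0.125² + 0.25² + 0.125² + 0.25² + 0.125² + 0.125² = 0.015625 + 0.062500 + 0.015625 + 0.062500 + 0.015625 + 0.015625 = 0.187500.
So 1 − D = 0.812500, i.e. 0.8125 to 4 decimal places.

0.8125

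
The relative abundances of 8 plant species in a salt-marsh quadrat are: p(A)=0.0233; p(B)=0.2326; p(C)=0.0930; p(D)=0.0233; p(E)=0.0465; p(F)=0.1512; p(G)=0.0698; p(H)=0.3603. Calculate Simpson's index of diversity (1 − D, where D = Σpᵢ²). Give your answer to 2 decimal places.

0.78

D = 0.0233² + 0.2326² + 0.093² + 0.0233² + 0.0465² + 0.1512² + 0.0698² + 0.3603² = 0.0005 + 0.0541 + 0.0086 + 0.0005 + 0.0022 + 0.0229 + 0.0049 + 0.1298 = 0.2235 (working shown to 4 dp, full precision carried).
So 1 − D = 0.7765, i.e. 0.78 to 2 decimal places.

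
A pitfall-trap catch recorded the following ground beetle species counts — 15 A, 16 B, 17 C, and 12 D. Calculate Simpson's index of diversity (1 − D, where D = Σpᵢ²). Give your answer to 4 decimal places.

0.7461

Total N = 15+16+17+12 = 60, so the proportions are 0.25, 0.266667, 0.283333, 0.2 (working shown to 6 dp, full precision carried).
D = 0.25² + 0.266667² + 0.283333² + 0.2² = 0.062500 + 0.071111 + 0.080278 + 0.040000 = 0.253889.
So 1 − D = 0.746111, i.e. 0.7461 to 4 decimal places.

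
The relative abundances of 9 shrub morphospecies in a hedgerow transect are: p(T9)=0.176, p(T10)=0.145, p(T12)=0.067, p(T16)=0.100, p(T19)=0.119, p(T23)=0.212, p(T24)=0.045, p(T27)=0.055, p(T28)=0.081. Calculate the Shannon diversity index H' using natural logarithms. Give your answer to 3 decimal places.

2.082

Each pᵢ ln pᵢ term (working shown to 5 dp, full precision carried): 0.176×(-1.73727)=-0.30576, 0.145×(-1.93102)=-0.28000, 0.067×(-2.70306)=-0.18111, 0.1×(-2.30259)=-0.23026, 0.119×(-2.12863)=-0.25331, 0.212×(-1.55117)=-0.32885, 0.045×(-3.10109)=-0.13955, 0.055×(-2.90042)=-0.15952, 0.081×(-2.51331)=-0.20358.
Sum = -2.08193, so H' = 2.082.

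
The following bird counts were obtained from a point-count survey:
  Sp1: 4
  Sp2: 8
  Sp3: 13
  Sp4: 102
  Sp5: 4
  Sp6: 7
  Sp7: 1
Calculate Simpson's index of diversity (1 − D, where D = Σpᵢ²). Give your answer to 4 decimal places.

0.4452

Total N = 4+8+13+102+4+7+1 = 139, so the proportions are 0.028777, 0.057554, 0.093525, 0.733813, 0.028777, 0.05036, 0.007194 (working shown to 6 dp, full precision carried).
D = 0.028777² + 0.057554² + 0.093525² + 0.733813² + 0.028777² + 0.05036² + 0.007194² = 0.000828 + 0.003312 + 0.008747 + 0.538481 + 0.000828 + 0.002536 + 0.000052 = 0.554785.
So 1 − D = 0.445215, i.e. 0.4452 to 4 decimal places.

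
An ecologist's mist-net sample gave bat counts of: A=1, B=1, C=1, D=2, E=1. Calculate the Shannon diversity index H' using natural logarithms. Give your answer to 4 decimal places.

1.5607

Total N = 1+1+1+2+1 = 6, so the proportions are 0.166667, 0.166667, 0.166667, 0.333333, 0.166667 (working shown to 6 dp, full precision carried).
Each pᵢ ln pᵢ term: 0.166667×(-1.791759)=-0.298627, 0.166667×(-1.791759)=-0.298627, 0.166667×(-1.791759)=-0.298627, 0.333333×(-1.098612)=-0.366204, 0.166667×(-1.791759)=-0.298627.
Sum = -1.560710, so H' = 1.5607.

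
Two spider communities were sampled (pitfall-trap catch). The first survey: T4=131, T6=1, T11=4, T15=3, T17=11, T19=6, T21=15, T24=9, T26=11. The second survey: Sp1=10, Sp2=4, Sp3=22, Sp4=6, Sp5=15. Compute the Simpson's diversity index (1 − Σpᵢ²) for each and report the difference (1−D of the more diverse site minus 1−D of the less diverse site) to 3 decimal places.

The first survey: N=191, proportions 0.68586, 0.00524, 0.02094, 0.01571, 0.05759, 0.03141, 0.07853, 0.04712, 0.05759, giving 1−D = 0.51287 (working shown to 5 dp, full precision carried).
The second survey: N=57, proportions 0.17544, 0.07018, 0.38596, 0.10526, 0.26316, giving 1−D = 0.73500.
Difference = |0.51287 − 0.73500| = 0.22213, i.e. 0.222 to 3 decimal places.

0.222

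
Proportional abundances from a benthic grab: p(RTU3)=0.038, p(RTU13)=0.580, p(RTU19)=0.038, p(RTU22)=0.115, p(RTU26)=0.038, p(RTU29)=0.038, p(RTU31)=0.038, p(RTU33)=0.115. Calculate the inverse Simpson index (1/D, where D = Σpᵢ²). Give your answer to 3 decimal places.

D = 0.038² + 0.58² + 0.038² + 0.115² + 0.038² + 0.038² + 0.038² + 0.115² = 0.001444 + 0.336400 + 0.001444 + 0.013225 + 0.001444 + 0.001444 + 0.001444 + 0.013225 = 0.370070 (working shown to 6 dp, full precision carried).
So 1/D = 2.70219, i.e. 2.702 to 3 decimal places.

2.702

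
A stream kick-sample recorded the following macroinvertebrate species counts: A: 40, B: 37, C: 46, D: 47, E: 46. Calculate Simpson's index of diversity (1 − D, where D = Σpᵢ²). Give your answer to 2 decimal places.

0.80

Total N = 40+37+46+47+46 = 216, so the proportions are 0.1852, 0.1713, 0.213, 0.2176, 0.213 (working shown to 4 dp, full precision carried).
D = 0.1852² + 0.1713² + 0.213² + 0.2176² + 0.213² = 0.0343 + 0.0293 + 0.0454 + 0.0473 + 0.0454 = 0.2017.
So 1 − D = 0.7983, i.e. 0.80 to 2 decimal places.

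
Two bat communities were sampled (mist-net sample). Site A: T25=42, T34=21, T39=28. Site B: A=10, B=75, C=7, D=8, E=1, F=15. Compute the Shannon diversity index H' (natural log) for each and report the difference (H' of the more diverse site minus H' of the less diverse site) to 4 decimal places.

Site A: N=91, proportions 0.4615385, 0.2307692, 0.3076923, giving H' = 1.0579054 (working shown to 7 dp, full precision carried).
Site B: N=116, proportions 0.0862069, 0.6465517, 0.0603448, 0.0689655, 0.0086207, 0.1293103, giving H' = 1.1525978.
Difference = |1.0579054 − 1.1525978| = 0.0946924, i.e. 0.0947 to 4 decimal places.

0.0947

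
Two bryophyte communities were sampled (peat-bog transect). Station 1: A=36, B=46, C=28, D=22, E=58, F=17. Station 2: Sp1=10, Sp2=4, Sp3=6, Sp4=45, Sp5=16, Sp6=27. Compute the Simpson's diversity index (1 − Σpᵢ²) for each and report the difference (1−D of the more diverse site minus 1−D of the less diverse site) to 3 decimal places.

0.077

Station 1: N=207, proportions 0.17391, 0.22222, 0.13527, 0.10628, 0.28019, 0.08213, giving 1−D = 0.80553 (working shown to 5 dp, full precision carried).
Station 2: N=108, proportions 0.09259, 0.03704, 0.05556, 0.41667, 0.14815, 0.25, giving 1−D = 0.72891.
Difference = |0.80553 − 0.72891| = 0.07662, i.e. 0.077 to 3 decimal places.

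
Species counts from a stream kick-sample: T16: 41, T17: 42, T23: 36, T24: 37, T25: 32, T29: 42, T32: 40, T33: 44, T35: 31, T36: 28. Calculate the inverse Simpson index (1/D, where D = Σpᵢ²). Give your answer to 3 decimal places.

Total N = 41+42+36+37+32+42+40+44+31+28 = 373, so the proportions are 0.1099196, 0.1126005, 0.0965147, 0.0991957, 0.0857909, 0.1126005, 0.1072386, 0.1179625, 0.0831099, 0.075067 (working shown to 7 dp, full precision carried).
D = 0.1099196² + 0.1126005² + 0.0965147² + 0.0991957² + 0.0857909² + 0.1126005² + 0.1072386² + 0.1179625² + 0.0831099² + 0.075067² = 0.0120823 + 0.0126789 + 0.0093151 + 0.0098398 + 0.0073601 + 0.0126789 + 0.0115001 + 0.0139151 + 0.0069073 + 0.0056351 = 0.1019126.
So 1/D = 9.81233, i.e. 9.812 to 3 decimal places.

9.812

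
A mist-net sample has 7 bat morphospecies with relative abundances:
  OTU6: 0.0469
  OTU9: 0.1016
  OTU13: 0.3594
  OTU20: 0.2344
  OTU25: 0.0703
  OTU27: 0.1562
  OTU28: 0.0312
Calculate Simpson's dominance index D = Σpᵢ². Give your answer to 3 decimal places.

0.227

D = 0.0469² + 0.1016² + 0.3594² + 0.2344² + 0.0703² + 0.1562² + 0.0312² = 0.00220 + 0.01032 + 0.12917 + 0.05494 + 0.00494 + 0.02440 + 0.00097 = 0.22695 (working shown to 5 dp, full precision carried).
To 3 decimal places, D = 0.227.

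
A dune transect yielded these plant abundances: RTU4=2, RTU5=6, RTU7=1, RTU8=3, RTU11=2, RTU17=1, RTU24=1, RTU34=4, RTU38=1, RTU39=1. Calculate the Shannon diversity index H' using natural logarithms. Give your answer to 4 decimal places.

2.0745

Total N = 2+6+1+3+2+1+1+4+1+1 = 22, so the proportions are 0.090909, 0.272727, 0.045455, 0.136364, 0.090909, 0.045455, 0.045455, 0.181818, 0.045455, 0.045455 (working shown to 6 dp, full precision carried).
Each pᵢ ln pᵢ term: 0.090909×(-2.397895)=-0.217990, 0.272727×(-1.299283)=-0.354350, 0.045455×(-3.091042)=-0.140502, 0.136364×(-1.992430)=-0.271695, 0.090909×(-2.397895)=-0.217990, 0.045455×(-3.091042)=-0.140502, 0.045455×(-3.091042)=-0.140502, 0.181818×(-1.704748)=-0.309954, 0.045455×(-3.091042)=-0.140502, 0.045455×(-3.091042)=-0.140502.
Sum = -2.074490, so H' = 2.0745.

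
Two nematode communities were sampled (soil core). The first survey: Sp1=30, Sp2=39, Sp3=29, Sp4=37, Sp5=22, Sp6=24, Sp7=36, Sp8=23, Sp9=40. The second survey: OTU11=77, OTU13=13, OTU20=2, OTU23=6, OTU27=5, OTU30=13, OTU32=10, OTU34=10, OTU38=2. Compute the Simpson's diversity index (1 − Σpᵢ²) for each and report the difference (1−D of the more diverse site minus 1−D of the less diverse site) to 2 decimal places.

0.23

The first survey: N=280, proportions 0.1071, 0.1393, 0.1036, 0.1321, 0.0786, 0.0857, 0.1286, 0.0821, 0.1429, giving 1−D = 0.8837 (working shown to 4 dp, full precision carried).
The second survey: N=138, proportions 0.558, 0.0942, 0.0145, 0.0435, 0.0362, 0.0942, 0.0725, 0.0725, 0.0145, giving 1−D = 0.6568.
Difference = |0.8837 − 0.6568| = 0.2269, i.e. 0.23 to 2 decimal places.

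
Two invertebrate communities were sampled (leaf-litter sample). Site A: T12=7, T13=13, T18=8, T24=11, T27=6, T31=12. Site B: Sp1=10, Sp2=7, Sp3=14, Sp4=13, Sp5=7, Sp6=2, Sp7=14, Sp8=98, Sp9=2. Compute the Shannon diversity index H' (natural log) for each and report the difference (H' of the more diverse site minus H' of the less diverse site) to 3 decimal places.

Site A: N=57, proportions 0.12281, 0.22807, 0.14035, 0.19298, 0.10526, 0.21053, giving H' = 1.75274 (working shown to 5 dp, full precision carried).
Site B: N=167, proportions 0.05988, 0.04192, 0.08383, 0.07784, 0.04192, 0.01198, 0.08383, 0.58683, 0.01198, giving H' = 1.46766.
Difference = |1.75274 − 1.46766| = 0.28508, i.e. 0.285 to 3 decimal places.

0.285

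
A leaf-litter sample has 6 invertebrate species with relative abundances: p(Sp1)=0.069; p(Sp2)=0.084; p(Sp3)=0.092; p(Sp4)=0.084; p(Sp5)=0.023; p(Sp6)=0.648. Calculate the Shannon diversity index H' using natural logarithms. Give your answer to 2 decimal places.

1.19

Each pᵢ ln pᵢ term (working shown to 4 dp, full precision carried): 0.069×(-2.6736)=-0.1845, 0.084×(-2.4769)=-0.2081, 0.092×(-2.3860)=-0.2195, 0.084×(-2.4769)=-0.2081, 0.023×(-3.7723)=-0.0868, 0.648×(-0.4339)=-0.2811.
Sum = -1.1880, so H' = 1.19.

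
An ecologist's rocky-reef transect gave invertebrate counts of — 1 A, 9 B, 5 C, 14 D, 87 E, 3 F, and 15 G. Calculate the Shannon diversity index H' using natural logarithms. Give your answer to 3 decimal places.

1.187

Total N = 1+9+5+14+87+3+15 = 134, so the proportions are 0.00746, 0.06716, 0.03731, 0.10448, 0.64925, 0.02239, 0.11194 (working shown to 5 dp, full precision carried).
Each pᵢ ln pᵢ term: 0.00746×(-4.89784)=-0.03655, 0.06716×(-2.70062)=-0.18138, 0.03731×(-3.28840)=-0.12270, 0.10448×(-2.25878)=-0.23599, 0.64925×(-0.43193)=-0.28043, 0.02239×(-3.79923)=-0.08506, 0.11194×(-2.18979)=-0.24513.
Sum = -1.18725, so H' = 1.187.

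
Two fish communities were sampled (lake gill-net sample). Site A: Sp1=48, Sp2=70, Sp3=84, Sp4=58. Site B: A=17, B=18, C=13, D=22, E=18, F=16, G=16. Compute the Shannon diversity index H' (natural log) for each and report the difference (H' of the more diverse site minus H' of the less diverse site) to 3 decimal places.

Site A: N=260, proportions 0.18462, 0.26923, 0.32308, 0.22308, giving H' = 1.36489 (working shown to 5 dp, full precision carried).
Site B: N=120, proportions 0.14167, 0.15, 0.10833, 0.18333, 0.15, 0.13333, 0.13333, giving H' = 1.93509.
Difference = |1.36489 − 1.93509| = 0.57020, i.e. 0.570 to 3 decimal places.

0.570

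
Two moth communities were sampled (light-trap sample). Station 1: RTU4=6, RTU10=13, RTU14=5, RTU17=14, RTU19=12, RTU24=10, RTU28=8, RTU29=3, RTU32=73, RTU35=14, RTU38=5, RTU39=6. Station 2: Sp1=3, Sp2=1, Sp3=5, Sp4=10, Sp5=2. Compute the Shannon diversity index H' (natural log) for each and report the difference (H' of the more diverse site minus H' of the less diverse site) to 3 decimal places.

Station 1: N=169, proportions 0.035503, 0.076923, 0.029586, 0.08284, 0.071006, 0.059172, 0.047337, 0.017751, 0.431953, 0.08284, 0.029586, 0.035503, giving H' = 1.988993 (working shown to 6 dp, full precision carried).
Station 2: N=21, proportions 0.142857, 0.047619, 0.238095, 0.47619, 0.095238, giving H' = 1.341895.
Difference = |1.988993 − 1.341895| = 0.647098, i.e. 0.647 to 3 decimal places.

0.647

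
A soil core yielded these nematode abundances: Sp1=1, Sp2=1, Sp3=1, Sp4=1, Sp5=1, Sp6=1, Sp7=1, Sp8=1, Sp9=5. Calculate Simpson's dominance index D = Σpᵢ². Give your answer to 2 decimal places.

0.20

Total N = 1+1+1+1+1+1+1+1+5 = 13, so the proportions are 0.0769, 0.0769, 0.0769, 0.0769, 0.0769, 0.0769, 0.0769, 0.0769, 0.3846 (working shown to 4 dp, full precision carried).
D = 0.0769² + 0.0769² + 0.0769² + 0.0769² + 0.0769² + 0.0769² + 0.0769² + 0.0769² + 0.3846² = 0.0059 + 0.0059 + 0.0059 + 0.0059 + 0.0059 + 0.0059 + 0.0059 + 0.0059 + 0.1479 = 0.1953.
To 2 decimal places, D = 0.20.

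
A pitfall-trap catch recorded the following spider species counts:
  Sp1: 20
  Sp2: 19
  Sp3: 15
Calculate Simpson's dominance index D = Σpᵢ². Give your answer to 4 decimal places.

Total N = 20+19+15 = 54, so the proportions are 0.37037, 0.351852, 0.277778 (working shown to 6 dp, full precision carried).
D = 0.37037² + 0.351852² + 0.277778² = 0.137174 + 0.123800 + 0.077160 = 0.338134.
To 4 decimal places, D = 0.3381.

0.3381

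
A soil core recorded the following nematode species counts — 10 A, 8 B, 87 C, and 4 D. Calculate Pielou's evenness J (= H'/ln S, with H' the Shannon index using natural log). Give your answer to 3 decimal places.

0.514

Total N = 10+8+87+4 = 109, so the proportions are 0.09174, 0.07339, 0.79817, 0.0367 (working shown to 5 dp, full precision carried).
H' = −Σ pᵢ ln pᵢ = −((-0.21915) + (-0.19170) + (-0.17994) + (-0.12129)) = 0.71208.
With S = 4 species, ln S = 1.38629, so J = 0.71208/1.38629 = 0.51365, i.e. 0.514 to 3 decimal places.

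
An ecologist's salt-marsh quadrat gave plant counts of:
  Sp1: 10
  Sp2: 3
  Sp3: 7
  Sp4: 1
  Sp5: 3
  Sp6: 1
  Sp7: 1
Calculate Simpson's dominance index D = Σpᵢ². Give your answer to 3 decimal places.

0.251

Total N = 10+3+7+1+3+1+1 = 26, so the proportions are 0.38462, 0.11538, 0.26923, 0.03846, 0.11538, 0.03846, 0.03846 (working shown to 5 dp, full precision carried).
D = 0.38462² + 0.11538² + 0.26923² + 0.03846² + 0.11538² + 0.03846² + 0.03846² = 0.14793 + 0.01331 + 0.07249 + 0.00148 + 0.01331 + 0.00148 + 0.00148 = 0.25148.
To 3 decimal places, D = 0.251.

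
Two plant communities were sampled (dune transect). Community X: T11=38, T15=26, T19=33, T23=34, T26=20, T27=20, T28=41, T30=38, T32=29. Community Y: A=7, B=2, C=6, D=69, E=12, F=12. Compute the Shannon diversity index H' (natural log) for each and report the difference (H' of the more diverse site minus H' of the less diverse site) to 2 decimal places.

0.98

Community X: N=279, proportions 0.1362, 0.0932, 0.1183, 0.1219, 0.0717, 0.0717, 0.147, 0.1362, 0.1039, giving H' = 2.1682 (working shown to 4 dp, full precision carried).
Community Y: N=108, proportions 0.0648, 0.0185, 0.0556, 0.6389, 0.1111, 0.1111, giving H' = 1.1863.
Difference = |2.1682 − 1.1863| = 0.9819, i.e. 0.98 to 2 decimal places.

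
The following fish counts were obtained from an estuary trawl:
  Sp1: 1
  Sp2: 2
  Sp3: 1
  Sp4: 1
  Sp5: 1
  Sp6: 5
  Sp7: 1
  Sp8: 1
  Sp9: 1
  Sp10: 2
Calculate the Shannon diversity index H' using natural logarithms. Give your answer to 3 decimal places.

2.096

Total N = 1+2+1+1+1+5+1+1+1+2 = 16, so the proportions are 0.0625, 0.125, 0.0625, 0.0625, 0.0625, 0.3125, 0.0625, 0.0625, 0.0625, 0.125 (working shown to 5 dp, full precision carried).
Each pᵢ ln pᵢ term: 0.0625×(-2.77259)=-0.17329, 0.125×(-2.07944)=-0.25993, 0.0625×(-2.77259)=-0.17329, 0.0625×(-2.77259)=-0.17329, 0.0625×(-2.77259)=-0.17329, 0.3125×(-1.16315)=-0.36348, 0.0625×(-2.77259)=-0.17329, 0.0625×(-2.77259)=-0.17329, 0.0625×(-2.77259)=-0.17329, 0.125×(-2.07944)=-0.25993.
Sum = -2.09635, so H' = 2.096.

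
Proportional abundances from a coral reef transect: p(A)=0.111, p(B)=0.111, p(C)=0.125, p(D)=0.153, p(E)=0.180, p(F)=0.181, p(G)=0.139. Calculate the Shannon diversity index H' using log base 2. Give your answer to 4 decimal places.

2.7808

Each pᵢ log₂ pᵢ term (working shown to 6 dp, full precision carried): 0.111×(-3.171368)=-0.352022, 0.111×(-3.171368)=-0.352022, 0.125×(-3.000000)=-0.375000, 0.153×(-2.708396)=-0.414385, 0.18×(-2.473931)=-0.445308, 0.181×(-2.465938)=-0.446335, 0.139×(-2.846843)=-0.395711.
Sum = -2.780782, so H' = 2.7808.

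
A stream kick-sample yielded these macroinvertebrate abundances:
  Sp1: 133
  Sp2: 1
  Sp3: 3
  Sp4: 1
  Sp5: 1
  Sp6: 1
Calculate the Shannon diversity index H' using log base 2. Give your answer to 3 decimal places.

0.393

Total N = 133+1+3+1+1+1 = 140, so the proportions are 0.95, 0.00714, 0.02143, 0.00714, 0.00714, 0.00714 (working shown to 5 dp, full precision carried).
Each pᵢ log₂ pᵢ term: 0.95×(-0.07400)=-0.07030, 0.00714×(-7.12928)=-0.05092, 0.02143×(-5.54432)=-0.11881, 0.00714×(-7.12928)=-0.05092, 0.00714×(-7.12928)=-0.05092, 0.00714×(-7.12928)=-0.05092.
Sum = -0.39280, so H' = 0.393.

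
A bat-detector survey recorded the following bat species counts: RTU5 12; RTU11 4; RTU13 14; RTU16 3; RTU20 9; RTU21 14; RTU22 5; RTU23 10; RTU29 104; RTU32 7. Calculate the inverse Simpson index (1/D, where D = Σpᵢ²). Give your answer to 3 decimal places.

Total N = 12+4+14+3+9+14+5+10+104+7 = 182, so the proportions are 0.065934, 0.021978, 0.076923, 0.016484, 0.049451, 0.076923, 0.027473, 0.054945, 0.571429, 0.038462 (working shown to 6 dp, full precision carried).
D = 0.065934² + 0.021978² + 0.076923² + 0.016484² + 0.049451² + 0.076923² + 0.027473² + 0.054945² + 0.571429² + 0.038462² = 0.004347 + 0.000483 + 0.005917 + 0.000272 + 0.002445 + 0.005917 + 0.000755 + 0.003019 + 0.326531 + 0.001479 = 0.351165.
So 1/D = 2.84766, i.e. 2.848 to 3 decimal places.

2.848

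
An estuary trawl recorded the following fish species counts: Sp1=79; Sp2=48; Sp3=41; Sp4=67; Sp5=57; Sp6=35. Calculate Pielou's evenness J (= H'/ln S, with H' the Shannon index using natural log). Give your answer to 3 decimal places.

Total N = 79+48+41+67+57+35 = 327, so the proportions are 0.24159, 0.14679, 0.12538, 0.20489, 0.17431, 0.10703 (working shown to 5 dp, full precision carried).
H' = −Σ pᵢ ln pᵢ = −((-0.34318) + (-0.28165) + (-0.26034) + (-0.32481) + (-0.30451) + (-0.23918)) = 1.75367.
With S = 6 species, ln S = 1.79176, so J = 1.75367/1.79176 = 0.97874, i.e. 0.979 to 3 decimal places.

0.979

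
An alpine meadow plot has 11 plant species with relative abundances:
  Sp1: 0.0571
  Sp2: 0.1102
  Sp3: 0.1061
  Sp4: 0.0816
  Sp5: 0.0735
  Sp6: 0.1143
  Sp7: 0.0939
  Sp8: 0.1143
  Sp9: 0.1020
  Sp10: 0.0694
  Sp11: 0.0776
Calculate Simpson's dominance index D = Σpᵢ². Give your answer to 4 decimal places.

0.0949

D = 0.0571² + 0.1102² + 0.1061² + 0.0816² + 0.0735² + 0.1143² + 0.0939² + 0.1143² + 0.102² + 0.0694² + 0.0776² = 0.003260 + 0.012144 + 0.011257 + 0.006659 + 0.005402 + 0.013064 + 0.008817 + 0.013064 + 0.010404 + 0.004816 + 0.006022 = 0.094911 (working shown to 6 dp, full precision carried).
To 4 decimal places, D = 0.0949.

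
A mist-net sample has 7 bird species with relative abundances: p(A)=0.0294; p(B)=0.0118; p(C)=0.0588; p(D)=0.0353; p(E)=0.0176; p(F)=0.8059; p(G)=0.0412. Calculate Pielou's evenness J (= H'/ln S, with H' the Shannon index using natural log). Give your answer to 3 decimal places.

0.420

H' = −Σ pᵢ ln pᵢ = −((-0.10369) + (-0.05239) + (-0.16662) + (-0.11804) + (-0.07110) + (-0.17391) + (-0.13140)) = 0.81714 (working shown to 5 dp, full precision carried).
With S = 7 species, ln S = 1.94591, so J = 0.81714/1.94591 = 0.41993, i.e. 0.420 to 3 decimal places.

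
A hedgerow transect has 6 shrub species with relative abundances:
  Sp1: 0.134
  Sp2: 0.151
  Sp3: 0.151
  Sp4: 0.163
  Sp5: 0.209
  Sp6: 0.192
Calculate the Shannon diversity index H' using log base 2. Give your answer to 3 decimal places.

2.568

Each pᵢ log₂ pᵢ term (working shown to 5 dp, full precision carried): 0.134×(-2.89970)=-0.38856, 0.151×(-2.72738)=-0.41183, 0.151×(-2.72738)=-0.41183, 0.163×(-2.61706)=-0.42658, 0.209×(-2.25843)=-0.47201, 0.192×(-2.38082)=-0.45712.
Sum = -2.56794, so H' = 2.568.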